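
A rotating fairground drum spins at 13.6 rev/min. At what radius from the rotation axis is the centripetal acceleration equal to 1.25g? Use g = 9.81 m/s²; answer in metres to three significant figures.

6.05 m

ω = 13.6 rev/min × 2π/60 = 1.424 rad/s.
a_c = ω²r = 1.25g ⇒ r = 1.25 × 9.81 / (1.424)² = 12.26/2.028 = 6.046 m.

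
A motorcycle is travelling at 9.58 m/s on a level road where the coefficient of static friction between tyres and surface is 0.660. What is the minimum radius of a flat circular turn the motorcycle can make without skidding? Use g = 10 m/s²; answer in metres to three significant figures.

13.9 m

At the limit, μ_s m g = m v²/r, so r_min = v²/(μ_s g) = (9.58)²/(0.660 × 10.0) = 91.78/6.600 = 13.91 m.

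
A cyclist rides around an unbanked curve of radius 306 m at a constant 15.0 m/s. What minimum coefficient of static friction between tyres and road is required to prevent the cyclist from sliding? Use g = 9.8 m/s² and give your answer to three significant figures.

0.0750

Friction provides the centripetal force: μ_s m g = m v²/r, so μ_s = v²/(g r) = (15.00)²/(9.8 × 306) = 225.0/2999 = 0.07503.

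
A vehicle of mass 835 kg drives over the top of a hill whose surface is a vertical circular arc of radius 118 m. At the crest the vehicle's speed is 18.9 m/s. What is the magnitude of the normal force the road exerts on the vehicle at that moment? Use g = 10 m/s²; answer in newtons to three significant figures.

At the crest the centripetal acceleration points downward (toward the centre of the arc), so mg − N = mv²/r.
N = m(g − v²/r) = 835 × (10.0 − (18.9)²/118) = 835 × (10.0 − 3.027) = 835 × 6.973 = 5822 N.

5820 N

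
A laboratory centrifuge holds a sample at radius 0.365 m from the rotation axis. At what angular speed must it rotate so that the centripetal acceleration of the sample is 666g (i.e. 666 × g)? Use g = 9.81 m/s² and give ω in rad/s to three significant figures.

134 rad/s

Centripetal acceleration a_c = ω²r. Setting ω²r = 666g:
ω = √(666g / r) = √(666 × 9.81 / 0.365) = √17900 = 133.8 rad/s.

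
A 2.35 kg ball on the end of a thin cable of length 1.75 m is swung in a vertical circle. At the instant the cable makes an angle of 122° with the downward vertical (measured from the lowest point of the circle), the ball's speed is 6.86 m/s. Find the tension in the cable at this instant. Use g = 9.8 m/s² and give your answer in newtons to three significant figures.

Take the radial direction toward the centre of the circle as positive. The component of the weight along the string toward the centre is −mg cos φ (φ measured from the bottom), so Newton's second law along the string gives T − mg cos φ = m v²/r.
cos 122° = -0.5299, so T = m(v²/r + g cos φ) = 2.35 × ((6.86)²/1.75 + 9.8 × -0.5299) = 2.35 × (26.89 + (-5.193)) = 2.35 × 21.70 = 50.99 N.

51.0 N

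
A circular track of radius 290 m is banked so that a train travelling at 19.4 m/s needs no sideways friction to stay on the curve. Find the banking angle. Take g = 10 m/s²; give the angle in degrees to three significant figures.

For a frictionless banked turn: horizontally N sinθ = mv²/r and vertically N cosθ = mg.
Dividing: tanθ = v²/(r g) = (19.4)²/(290 × 10.0) = 376.4/2900 = 0.1298.
θ = arctan(0.1298) = 7.394°.

7.39°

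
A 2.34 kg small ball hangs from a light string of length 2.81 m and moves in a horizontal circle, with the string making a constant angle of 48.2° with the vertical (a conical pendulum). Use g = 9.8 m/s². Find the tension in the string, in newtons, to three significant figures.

Vertically the bob has no acceleration, so T cosθ = mg.
T = mg/cosθ = 2.34 × 9.8 / cos 48.2° = 22.93/0.6665 = 34.40 N.

34.4 N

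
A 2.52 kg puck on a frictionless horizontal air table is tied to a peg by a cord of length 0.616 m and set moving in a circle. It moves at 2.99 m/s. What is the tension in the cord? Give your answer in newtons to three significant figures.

The tension is the only horizontal force, so it supplies the full centripetal force: T = m v²/r = 2.52 × (2.990)²/0.616 = 2.52 × 8.940/0.616 = 36.57 N.

36.6 N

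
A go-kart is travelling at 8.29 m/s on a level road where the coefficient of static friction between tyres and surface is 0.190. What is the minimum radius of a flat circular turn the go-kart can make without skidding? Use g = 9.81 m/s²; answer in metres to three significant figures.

At the limit, μ_s m g = m v²/r, so r_min = v²/(μ_s g) = (8.29)²/(0.190 × 9.81) = 68.72/1.864 = 36.87 m.

36.9 m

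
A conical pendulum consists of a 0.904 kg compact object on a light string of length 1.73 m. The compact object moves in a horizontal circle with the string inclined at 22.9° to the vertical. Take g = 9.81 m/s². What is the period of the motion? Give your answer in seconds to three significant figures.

r = L sinθ = 0.6732 m. From T sinθ = mω²r and T cosθ = mg: tanθ = ω²r/g, so ω² = g tanθ / r = g/(L cosθ).
ω = √(g/(L cosθ)) = √(9.81/(1.73 × 0.9212)) = √6.156 = 2.481 rad/s.
Period = 2π/ω = 2.532 s.

2.53 s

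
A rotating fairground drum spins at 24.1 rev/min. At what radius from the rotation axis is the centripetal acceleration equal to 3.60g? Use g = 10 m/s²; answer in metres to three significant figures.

5.65 m

ω = 24.1 rev/min × 2π/60 = 2.524 rad/s.
a_c = ω²r = 3.60g ⇒ r = 3.60 × 10.0 / (2.524)² = 36.00/6.369 = 5.652 m.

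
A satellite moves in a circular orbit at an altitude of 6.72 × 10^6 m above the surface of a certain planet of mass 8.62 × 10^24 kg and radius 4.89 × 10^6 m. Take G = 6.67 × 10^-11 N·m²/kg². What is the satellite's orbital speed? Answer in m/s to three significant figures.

7040 m/s

Orbital radius r = R + h = 4.89 × 10^6 + 6.72 × 10^6 = 1.161 × 10^7 m.
Gravity supplies the centripetal force: G M m / r² = m v² / r, so v = √(GM/r).
v = √(6.67 × 10^-11 × 8.62 × 10^24 / 1.161 × 10^7) = √(4.952 × 10^7) = 7037 m/s.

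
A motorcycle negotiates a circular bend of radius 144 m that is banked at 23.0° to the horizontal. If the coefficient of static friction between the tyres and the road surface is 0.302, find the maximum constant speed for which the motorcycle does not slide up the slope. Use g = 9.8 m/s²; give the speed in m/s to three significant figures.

At the maximum speed, friction acts down the slope at its limiting value f = μN. Radially (horizontal, toward centre): N sinθ + μN cosθ = mv²/r. Vertically: N cosθ − μN sinθ = mg.
Dividing: v² = r g (sinθ + μcosθ)/(cosθ − μsinθ).
sinθ + μcosθ = 0.3907 + 0.302×0.9205 = 0.6687; cosθ − μsinθ = 0.9205 − 0.302×0.3907 = 0.8025.
v² = 144 × 9.8 × 0.6687/0.8025 = 1176 m²/s², so v = 34.29 m/s.

34.3 m/s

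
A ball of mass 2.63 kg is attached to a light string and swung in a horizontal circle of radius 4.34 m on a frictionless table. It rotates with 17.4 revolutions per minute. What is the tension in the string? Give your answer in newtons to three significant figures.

37.9 N

ω = 17.4 rev/min × 2π/60 = 1.822 rad/s, so v = ωr = 1.822 × 4.34 = 7.908 m/s.
The tension is the only horizontal force, so it supplies the full centripetal force: T = m v²/r = 2.63 × (7.908)²/4.34 = 2.63 × 62.54/4.34 = 37.90 N.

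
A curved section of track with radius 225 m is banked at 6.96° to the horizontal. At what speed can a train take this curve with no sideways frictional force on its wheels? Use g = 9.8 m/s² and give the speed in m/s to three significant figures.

On a frictionless banked curve, N sinθ = mv²/r and N cosθ = mg, so tanθ = v²/(rg).
v = √(r g tanθ) = √(225 × 9.8 × tan 6.96°) = √(225 × 9.8 × 0.1221) = √269.2 = 16.41 m/s.

16.4 m/s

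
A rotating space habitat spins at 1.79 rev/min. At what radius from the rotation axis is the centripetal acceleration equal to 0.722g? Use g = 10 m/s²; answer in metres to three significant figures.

205 m

ω = 1.79 rev/min × 2π/60 = 0.1874 rad/s.
a_c = ω²r = 0.722g ⇒ r = 0.722 × 10.0 / (0.1874)² = 7.220/0.03514 = 205.5 m.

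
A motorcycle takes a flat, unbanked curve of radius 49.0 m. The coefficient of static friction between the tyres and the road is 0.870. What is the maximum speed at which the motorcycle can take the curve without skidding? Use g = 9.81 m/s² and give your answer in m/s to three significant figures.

20.4 m/s

On a flat curve, static friction is the only horizontal force, so it must supply the full centripetal force: μ_s m g = m v²/r.
Mass cancels: v_max = √(μ_s g r) = √(0.870 × 9.81 × 49.0) = √418.2 = 20.45 m/s.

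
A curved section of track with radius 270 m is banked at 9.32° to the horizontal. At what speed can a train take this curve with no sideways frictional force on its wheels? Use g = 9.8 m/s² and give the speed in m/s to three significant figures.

On a frictionless banked curve, N sinθ = mv²/r and N cosθ = mg, so tanθ = v²/(rg).
v = √(r g tanθ) = √(270 × 9.8 × tan 9.32°) = √(270 × 9.8 × 0.1641) = √434.2 = 20.84 m/s.

20.8 m/s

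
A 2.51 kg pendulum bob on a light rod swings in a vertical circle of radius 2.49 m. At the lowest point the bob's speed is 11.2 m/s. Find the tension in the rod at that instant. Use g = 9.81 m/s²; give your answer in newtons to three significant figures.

At the lowest point, T points up (toward the centre) and the weight mg points down (away from the centre), so the net inward force is T − mg = mv²/r.
T = m(v²/r + g) = 2.51 × ((11.2)²/2.49 + 9.81) = 2.51 × (50.38 + 9.81) = 2.51 × 60.19 = 151.1 N.

151 N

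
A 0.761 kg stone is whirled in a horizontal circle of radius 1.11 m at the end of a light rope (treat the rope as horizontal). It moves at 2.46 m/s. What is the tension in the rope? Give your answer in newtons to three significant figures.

The tension is the only horizontal force, so it supplies the full centripetal force: T = m v²/r = 0.761 × (2.460)²/1.11 = 0.761 × 6.052/1.11 = 4.149 N.

4.15 N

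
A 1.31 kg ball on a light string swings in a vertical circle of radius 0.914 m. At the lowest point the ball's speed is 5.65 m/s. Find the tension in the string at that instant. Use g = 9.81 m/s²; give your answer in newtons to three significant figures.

At the lowest point, T points up (toward the centre) and the weight mg points down (away from the centre), so the net inward force is T − mg = mv²/r.
T = m(v²/r + g) = 1.31 × ((5.65)²/0.914 + 9.81) = 1.31 × (34.93 + 9.81) = 1.31 × 44.74 = 58.60 N.

58.6 N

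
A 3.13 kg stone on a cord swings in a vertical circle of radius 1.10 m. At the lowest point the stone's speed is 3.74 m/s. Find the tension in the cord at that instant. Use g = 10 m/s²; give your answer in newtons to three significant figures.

At the lowest point, T points up (toward the centre) and the weight mg points down (away from the centre), so the net inward force is T − mg = mv²/r.
T = m(v²/r + g) = 3.13 × ((3.74)²/1.10 + 10.0) = 3.13 × (12.72 + 10.0) = 3.13 × 22.72 = 71.10 N.

71.1 N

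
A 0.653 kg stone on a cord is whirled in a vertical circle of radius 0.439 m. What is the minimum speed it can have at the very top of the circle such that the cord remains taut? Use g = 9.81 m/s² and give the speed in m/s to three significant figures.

2.08 m/s

At the top, both weight mg and T point toward the centre: T + mg = mv²/r.
At minimum speed T → 0, so mg = mv_min²/r ⇒ v_min = √(g r) = √(9.81 × 0.439) = 2.075 m/s.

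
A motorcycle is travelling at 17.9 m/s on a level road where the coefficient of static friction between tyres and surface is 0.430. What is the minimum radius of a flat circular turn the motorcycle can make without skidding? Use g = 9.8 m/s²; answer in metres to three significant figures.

76.0 m

At the limit, μ_s m g = m v²/r, so r_min = v²/(μ_s g) = (17.9)²/(0.430 × 9.8) = 320.4/4.214 = 76.03 m.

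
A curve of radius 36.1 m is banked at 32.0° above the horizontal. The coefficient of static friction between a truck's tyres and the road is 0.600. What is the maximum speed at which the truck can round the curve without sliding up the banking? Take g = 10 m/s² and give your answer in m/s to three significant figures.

At the maximum speed, friction acts down the slope at its limiting value f = μN. Radially (horizontal, toward centre): N sinθ + μN cosθ = mv²/r. Vertically: N cosθ − μN sinθ = mg.
Dividing: v² = r g (sinθ + μcosθ)/(cosθ − μsinθ).
sinθ + μcosθ = 0.5299 + 0.600×0.8480 = 1.039; cosθ − μsinθ = 0.8480 − 0.600×0.5299 = 0.5301.
v² = 36.1 × 10.0 × 1.039/0.5301 = 707.4 m²/s², so v = 26.60 m/s.

26.6 m/s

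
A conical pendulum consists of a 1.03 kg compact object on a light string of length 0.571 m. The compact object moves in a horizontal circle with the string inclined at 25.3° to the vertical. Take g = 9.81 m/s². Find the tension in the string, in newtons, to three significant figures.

Vertically the bob has no acceleration, so T cosθ = mg.
T = mg/cosθ = 1.03 × 9.81 / cos 25.3° = 10.10/0.9041 = 11.18 N.

11.2 N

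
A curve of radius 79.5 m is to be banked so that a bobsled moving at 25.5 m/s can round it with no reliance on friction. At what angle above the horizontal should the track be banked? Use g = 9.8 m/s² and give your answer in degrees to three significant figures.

39.8°

For a frictionless banked turn: horizontally N sinθ = mv²/r and vertically N cosθ = mg.
Dividing: tanθ = v²/(r g) = (25.5)²/(79.5 × 9.8) = 650.2/779.1 = 0.8346.
θ = arctan(0.8346) = 39.85°.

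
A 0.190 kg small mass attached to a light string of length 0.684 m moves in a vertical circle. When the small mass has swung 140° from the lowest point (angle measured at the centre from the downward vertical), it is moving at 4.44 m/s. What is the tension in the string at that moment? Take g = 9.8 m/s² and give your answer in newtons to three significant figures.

4.05 N

Take the radial direction toward the centre of the circle as positive. The component of the weight along the string toward the centre is −mg cos φ (φ measured from the bottom), so Newton's second law along the string gives T − mg cos φ = m v²/r.
cos 140° = -0.7660, so T = m(v²/r + g cos φ) = 0.190 × ((4.44)²/0.684 + 9.8 × -0.7660) = 0.190 × (28.82 + (-7.507)) = 0.190 × 21.31 = 4.050 N.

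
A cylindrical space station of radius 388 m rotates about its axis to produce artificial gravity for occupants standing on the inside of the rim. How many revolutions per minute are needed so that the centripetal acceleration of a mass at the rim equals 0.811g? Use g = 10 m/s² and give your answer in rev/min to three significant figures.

Require ω²r = 0.811g, so ω = √(0.811 × 10.0/388) = 0.1446 rad/s.
In rev/min: ω × 60/(2π) = 0.1446 × 60/(2π) = 1.381 rev/min.

1.38 rev/min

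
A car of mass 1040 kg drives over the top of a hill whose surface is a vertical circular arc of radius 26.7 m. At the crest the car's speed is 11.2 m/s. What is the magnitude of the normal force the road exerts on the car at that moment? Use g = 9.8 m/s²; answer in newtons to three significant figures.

At the crest the centripetal acceleration points downward (toward the centre of the arc), so mg − N = mv²/r.
N = m(g − v²/r) = 1040 × (9.8 − (11.2)²/26.7) = 1040 × (9.8 − 4.698) = 1040 × 5.102 = 5306 N.

5310 N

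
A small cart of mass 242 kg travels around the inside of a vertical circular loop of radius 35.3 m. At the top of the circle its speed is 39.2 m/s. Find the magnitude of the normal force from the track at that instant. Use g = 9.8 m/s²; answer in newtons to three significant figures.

At the top, both N and the weight mg point inward (toward the centre), so N + mg = mv²/r.
N = m(v²/r − g) = 242 × ((39.2)²/35.3 − 9.8) = 242 × (43.53 − 9.8) = 242 × 33.73 = 8163 N.

8160 N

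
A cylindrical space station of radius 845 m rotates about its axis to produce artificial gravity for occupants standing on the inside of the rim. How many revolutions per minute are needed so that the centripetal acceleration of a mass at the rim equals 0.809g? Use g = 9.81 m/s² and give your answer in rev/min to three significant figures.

Require ω²r = 0.809g, so ω = √(0.809 × 9.81/845) = 0.09691 rad/s.
In rev/min: ω × 60/(2π) = 0.09691 × 60/(2π) = 0.9254 rev/min.

0.925 rev/min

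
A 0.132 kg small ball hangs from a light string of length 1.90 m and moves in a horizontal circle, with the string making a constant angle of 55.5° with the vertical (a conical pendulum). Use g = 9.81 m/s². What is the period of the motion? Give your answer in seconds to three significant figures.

2.08 s

r = L sinθ = 1.566 m. From T sinθ = mω²r and T cosθ = mg: tanθ = ω²r/g, so ω² = g tanθ / r = g/(L cosθ).
ω = √(g/(L cosθ)) = √(9.81/(1.90 × 0.5664)) = √9.116 = 3.019 rad/s.
Period = 2π/ω = 2.081 s.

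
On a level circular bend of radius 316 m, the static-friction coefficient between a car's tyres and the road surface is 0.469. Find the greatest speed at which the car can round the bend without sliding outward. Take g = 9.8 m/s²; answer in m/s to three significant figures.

38.1 m/s

The only inward force on a level bend is static friction, so at the limit f_s = μ_s N = μ_s m g = m v²/r.
Mass cancels: v_max = √(μ_s g r) = √(0.469 × 9.8 × 316) = √1452 = 38.11 m/s.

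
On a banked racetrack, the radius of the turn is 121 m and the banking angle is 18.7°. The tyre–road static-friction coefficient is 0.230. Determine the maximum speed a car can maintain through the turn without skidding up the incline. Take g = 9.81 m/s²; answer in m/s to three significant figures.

27.1 m/s

At the maximum speed, friction acts down the slope at its limiting value f = μN. Radially (horizontal, toward centre): N sinθ + μN cosθ = mv²/r. Vertically: N cosθ − μN sinθ = mg.
Dividing: v² = r g (sinθ + μcosθ)/(cosθ − μsinθ).
sinθ + μcosθ = 0.3206 + 0.230×0.9472 = 0.5385; cosθ − μsinθ = 0.9472 − 0.230×0.3206 = 0.8735.
v² = 121 × 9.81 × 0.5385/0.8735 = 731.8 m²/s², so v = 27.05 m/s.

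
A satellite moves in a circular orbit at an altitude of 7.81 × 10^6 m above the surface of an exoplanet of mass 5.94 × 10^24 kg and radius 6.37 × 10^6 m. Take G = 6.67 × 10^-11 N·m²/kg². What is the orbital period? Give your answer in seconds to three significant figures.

r = R + h = 6.37 × 10^6 + 7.81 × 10^6 = 1.418 × 10^7 m. Gravity provides the centripetal force: G M m / r² = m v² / r ⇒ v = √(GM/r) = 5286 m/s.
T = 2πr/v = 2π × 1.418 × 10^7 / 5286 = 16860 s.

16900 s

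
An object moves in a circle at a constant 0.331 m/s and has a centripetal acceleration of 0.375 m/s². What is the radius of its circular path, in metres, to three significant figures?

a_c = v²/r ⇒ r = v²/a_c = (0.331)²/0.375 = 0.1096/0.375 = 0.2922 m.

0.292 m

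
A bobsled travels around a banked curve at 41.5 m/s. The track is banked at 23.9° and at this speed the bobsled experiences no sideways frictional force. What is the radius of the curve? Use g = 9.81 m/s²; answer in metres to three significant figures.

396 m

Frictionless banking: tanθ = v²/(rg), so r = v²/(g tanθ).
r = (41.5)²/(9.81 × tan 23.9°) = 1722/(9.81 × 0.4431) = 1722/4.347 = 396.2 m.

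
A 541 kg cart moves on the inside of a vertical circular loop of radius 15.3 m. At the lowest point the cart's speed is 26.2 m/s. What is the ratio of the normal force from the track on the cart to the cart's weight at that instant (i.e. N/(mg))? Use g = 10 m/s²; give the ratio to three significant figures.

5.49

At the bottom, N − mg = mv²/r, so N = m(v²/r + g) and N/(mg) = v²/(rg) + 1 = (26.2)²/(15.3 × 10.0) + 1 = 4.487 + 1 = 5.487.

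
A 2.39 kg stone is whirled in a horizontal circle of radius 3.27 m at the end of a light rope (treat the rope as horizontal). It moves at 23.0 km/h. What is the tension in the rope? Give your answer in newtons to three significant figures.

29.8 N

v = 23.0 km/h = 23.0/3.6 = 6.389 m/s.
The tension is the only horizontal force, so it supplies the full centripetal force: T = m v²/r = 2.39 × (6.389)²/3.27 = 2.39 × 40.82/3.27 = 29.83 N.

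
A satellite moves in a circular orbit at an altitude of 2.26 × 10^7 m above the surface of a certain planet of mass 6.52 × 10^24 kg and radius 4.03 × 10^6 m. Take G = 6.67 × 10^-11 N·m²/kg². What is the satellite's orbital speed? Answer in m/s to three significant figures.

Orbital radius r = R + h = 4.03 × 10^6 + 2.26 × 10^7 = 2.663 × 10^7 m.
Gravity supplies the centripetal force: G M m / r² = m v² / r, so v = √(GM/r).
v = √(6.67 × 10^-11 × 6.52 × 10^24 / 2.663 × 10^7) = √(1.633 × 10^7) = 4041 m/s.

4040 m/s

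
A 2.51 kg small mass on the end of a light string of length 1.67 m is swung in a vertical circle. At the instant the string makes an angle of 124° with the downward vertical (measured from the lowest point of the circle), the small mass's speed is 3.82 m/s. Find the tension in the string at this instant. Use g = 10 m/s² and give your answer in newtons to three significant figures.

Take the radial direction toward the centre of the circle as positive. The component of the weight along the string toward the centre is −mg cos φ (φ measured from the bottom), so Newton's second law along the string gives T − mg cos φ = m v²/r.
cos 124° = -0.5592, so T = m(v²/r + g cos φ) = 2.51 × ((3.82)²/1.67 + 10.0 × -0.5592) = 2.51 × (8.738 + (-5.592)) = 2.51 × 3.146 = 7.897 N.

7.90 N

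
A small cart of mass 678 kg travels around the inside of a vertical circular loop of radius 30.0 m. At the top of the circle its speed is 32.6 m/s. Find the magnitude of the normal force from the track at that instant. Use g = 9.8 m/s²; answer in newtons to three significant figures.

At the top, both N and the weight mg point inward (toward the centre), so N + mg = mv²/r.
N = m(v²/r − g) = 678 × ((32.6)²/30.0 − 9.8) = 678 × (35.43 − 9.8) = 678 × 25.63 = 17370 N.

17400 N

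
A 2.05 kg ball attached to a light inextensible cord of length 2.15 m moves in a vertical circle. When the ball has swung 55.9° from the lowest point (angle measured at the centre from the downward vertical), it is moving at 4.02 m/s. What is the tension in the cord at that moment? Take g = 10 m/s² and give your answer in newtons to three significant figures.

26.9 N

Take the radial direction toward the centre of the circle as positive. The component of the weight along the string toward the centre is −mg cos φ (φ measured from the bottom), so Newton's second law along the string gives T − mg cos φ = m v²/r.
cos 55.9° = 0.5606, so T = m(v²/r + g cos φ) = 2.05 × ((4.02)²/2.15 + 10.0 × 0.5606) = 2.05 × (7.516 + (5.606)) = 2.05 × 13.12 = 26.90 N.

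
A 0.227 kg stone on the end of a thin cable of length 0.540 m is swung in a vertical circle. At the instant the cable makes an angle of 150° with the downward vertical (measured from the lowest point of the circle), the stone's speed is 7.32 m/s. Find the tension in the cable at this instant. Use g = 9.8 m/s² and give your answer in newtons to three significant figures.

Take the radial direction toward the centre of the circle as positive. The component of the weight along the string toward the centre is −mg cos φ (φ measured from the bottom), so Newton's second law along the string gives T − mg cos φ = m v²/r.
cos 150° = -0.8660, so T = m(v²/r + g cos φ) = 0.227 × ((7.32)²/0.540 + 9.8 × -0.8660) = 0.227 × (99.23 + (-8.487)) = 0.227 × 90.74 = 20.60 N.

20.6 N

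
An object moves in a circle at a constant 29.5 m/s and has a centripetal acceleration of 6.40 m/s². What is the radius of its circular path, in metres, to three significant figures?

136 m

a_c = v²/r ⇒ r = v²/a_c = (29.5)²/6.40 = 870.2/6.40 = 136.0 m.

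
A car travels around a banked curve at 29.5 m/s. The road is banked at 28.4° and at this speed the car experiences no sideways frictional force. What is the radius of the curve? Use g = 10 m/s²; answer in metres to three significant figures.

161 m

Frictionless banking: tanθ = v²/(rg), so r = v²/(g tanθ).
r = (29.5)²/(10.0 × tan 28.4°) = 870.2/(10.0 × 0.5407) = 870.2/5.407 = 160.9 m.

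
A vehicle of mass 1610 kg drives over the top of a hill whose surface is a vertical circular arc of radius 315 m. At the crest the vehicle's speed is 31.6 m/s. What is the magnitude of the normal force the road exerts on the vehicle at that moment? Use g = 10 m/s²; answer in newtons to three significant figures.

At the crest the centripetal acceleration points downward (toward the centre of the arc), so mg − N = mv²/r.
N = m(g − v²/r) = 1610 × (10.0 − (31.6)²/315) = 1610 × (10.0 − 3.170) = 1610 × 6.830 = 11000 N.

11000 N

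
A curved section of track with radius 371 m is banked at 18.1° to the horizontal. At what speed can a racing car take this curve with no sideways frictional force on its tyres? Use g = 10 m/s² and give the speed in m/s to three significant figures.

On a frictionless banked curve, N sinθ = mv²/r and N cosθ = mg, so tanθ = v²/(rg).
v = √(r g tanθ) = √(371 × 10.0 × tan 18.1°) = √(371 × 10.0 × 0.3269) = √1213 = 34.82 m/s.

34.8 m/s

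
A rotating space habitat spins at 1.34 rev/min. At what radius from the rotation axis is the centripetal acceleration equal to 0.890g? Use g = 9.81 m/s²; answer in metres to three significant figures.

ω = 1.34 rev/min × 2π/60 = 0.1403 rad/s.
a_c = ω²r = 0.890g ⇒ r = 0.890 × 9.81 / (0.1403)² = 8.731/0.01969 = 443.4 m.

443 m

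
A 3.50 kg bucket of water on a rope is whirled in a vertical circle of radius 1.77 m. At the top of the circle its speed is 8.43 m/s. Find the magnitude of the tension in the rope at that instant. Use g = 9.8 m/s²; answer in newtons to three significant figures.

At the top, both T and the weight mg point inward (toward the centre), so T + mg = mv²/r.
T = m(v²/r − g) = 3.50 × ((8.43)²/1.77 − 9.8) = 3.50 × (40.15 − 9.8) = 3.50 × 30.35 = 106.2 N.

106 N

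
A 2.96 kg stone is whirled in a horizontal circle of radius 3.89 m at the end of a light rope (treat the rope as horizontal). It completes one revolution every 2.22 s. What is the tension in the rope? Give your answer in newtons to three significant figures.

v = 2πr/T = 2π × 3.89/2.22 = 11.01 m/s.
The tension is the only horizontal force, so it supplies the full centripetal force: T = m v²/r = 2.96 × (11.01)²/3.89 = 2.96 × 121.2/3.89 = 92.23 N.

92.2 N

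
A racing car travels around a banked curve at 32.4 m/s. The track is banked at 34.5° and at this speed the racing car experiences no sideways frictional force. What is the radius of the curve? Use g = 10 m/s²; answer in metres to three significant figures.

153 m

Frictionless banking: tanθ = v²/(rg), so r = v²/(g tanθ).
r = (32.4)²/(10.0 × tan 34.5°) = 1050/(10.0 × 0.6873) = 1050/6.873 = 152.7 m.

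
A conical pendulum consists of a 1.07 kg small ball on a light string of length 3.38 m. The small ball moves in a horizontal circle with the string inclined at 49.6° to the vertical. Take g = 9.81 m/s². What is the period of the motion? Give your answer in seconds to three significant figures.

2.97 s

r = L sinθ = 2.574 m. From T sinθ = mω²r and T cosθ = mg: tanθ = ω²r/g, so ω² = g tanθ / r = g/(L cosθ).
ω = √(g/(L cosθ)) = √(9.81/(3.38 × 0.6481)) = √4.478 = 2.116 rad/s.
Period = 2π/ω = 2.969 s.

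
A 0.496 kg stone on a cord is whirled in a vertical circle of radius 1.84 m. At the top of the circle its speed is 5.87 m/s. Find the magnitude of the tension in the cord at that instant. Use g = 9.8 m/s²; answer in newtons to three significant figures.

4.43 N

At the top, both T and the weight mg point inward (toward the centre), so T + mg = mv²/r.
T = m(v²/r − g) = 0.496 × ((5.87)²/1.84 − 9.8) = 0.496 × (18.73 − 9.8) = 0.496 × 8.927 = 4.428 N.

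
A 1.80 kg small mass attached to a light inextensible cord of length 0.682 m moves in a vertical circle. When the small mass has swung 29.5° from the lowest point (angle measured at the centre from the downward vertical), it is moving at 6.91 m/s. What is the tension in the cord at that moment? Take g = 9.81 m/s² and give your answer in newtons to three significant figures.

141 N

Take the radial direction toward the centre of the circle as positive. The component of the weight along the string toward the centre is −mg cos φ (φ measured from the bottom), so Newton's second law along the string gives T − mg cos φ = m v²/r.
cos 29.5° = 0.8704, so T = m(v²/r + g cos φ) = 1.80 × ((6.91)²/0.682 + 9.81 × 0.8704) = 1.80 × (70.01 + (8.538)) = 1.80 × 78.55 = 141.4 N.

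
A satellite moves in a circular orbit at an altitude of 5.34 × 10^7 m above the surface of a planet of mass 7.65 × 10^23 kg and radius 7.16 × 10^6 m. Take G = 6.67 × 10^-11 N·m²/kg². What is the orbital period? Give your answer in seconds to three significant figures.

r = R + h = 7.16 × 10^6 + 5.34 × 10^7 = 6.056 × 10^7 m. Gravity provides the centripetal force: G M m / r² = m v² / r ⇒ v = √(GM/r) = 917.9 m/s.
T = 2πr/v = 2π × 6.056 × 10^7 / 917.9 = 414500 s.

415000 s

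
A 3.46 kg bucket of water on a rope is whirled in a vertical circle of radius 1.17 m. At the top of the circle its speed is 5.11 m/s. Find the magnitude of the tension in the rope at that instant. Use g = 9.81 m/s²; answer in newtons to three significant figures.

At the top, both T and the weight mg point inward (toward the centre), so T + mg = mv²/r.
T = m(v²/r − g) = 3.46 × ((5.11)²/1.17 − 9.81) = 3.46 × (22.32 − 9.81) = 3.46 × 12.51 = 43.28 N.

43.3 N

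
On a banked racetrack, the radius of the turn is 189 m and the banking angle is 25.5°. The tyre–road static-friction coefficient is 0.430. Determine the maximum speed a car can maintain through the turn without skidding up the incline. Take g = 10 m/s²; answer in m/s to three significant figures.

At the maximum speed, friction acts down the slope at its limiting value f = μN. Radially (horizontal, toward centre): N sinθ + μN cosθ = mv²/r. Vertically: N cosθ − μN sinθ = mg.
Dividing: v² = r g (sinθ + μcosθ)/(cosθ − μsinθ).
sinθ + μcosθ = 0.4305 + 0.430×0.9026 = 0.8186; cosθ − μsinθ = 0.9026 − 0.430×0.4305 = 0.7175.
v² = 189 × 10.0 × 0.8186/0.7175 = 2156 m²/s², so v = 46.44 m/s.

46.4 m/s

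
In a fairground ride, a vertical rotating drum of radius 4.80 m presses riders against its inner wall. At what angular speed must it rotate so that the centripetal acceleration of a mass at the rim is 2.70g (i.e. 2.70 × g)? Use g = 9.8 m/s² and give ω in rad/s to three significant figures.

2.35 rad/s

Centripetal acceleration a_c = ω²r. Setting ω²r = 2.70g:
ω = √(2.70g / r) = √(2.70 × 9.8 / 4.80) = √5.513 = 2.348 rad/s.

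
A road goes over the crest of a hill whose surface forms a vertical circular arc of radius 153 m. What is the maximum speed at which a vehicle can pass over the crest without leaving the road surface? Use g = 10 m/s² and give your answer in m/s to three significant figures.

At the crest the centre of the circle is below the vehicle, so the net downward (centripetal) force is mg − N = mv²/r.
The vehicle leaves the road when N → 0, giving v_max = √(g r) = √(10.0 × 153) = 39.12 m/s.

39.1 m/s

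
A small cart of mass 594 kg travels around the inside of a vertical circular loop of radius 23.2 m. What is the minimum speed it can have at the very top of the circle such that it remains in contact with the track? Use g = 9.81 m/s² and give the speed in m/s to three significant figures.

At the highest point the centre is directly below, so both the weight and N act inward: N + mg = mv²/r.
At minimum speed N → 0, so mg = mv_min²/r ⇒ v_min = √(g r) = √(9.81 × 23.2) = 15.09 m/s.

15.1 m/s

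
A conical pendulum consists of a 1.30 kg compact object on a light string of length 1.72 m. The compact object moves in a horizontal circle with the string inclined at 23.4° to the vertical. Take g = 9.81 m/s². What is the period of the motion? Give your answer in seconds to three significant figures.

r = L sinθ = 0.6831 m. From T sinθ = mω²r and T cosθ = mg: tanθ = ω²r/g, so ω² = g tanθ / r = g/(L cosθ).
ω = √(g/(L cosθ)) = √(9.81/(1.72 × 0.9178)) = √6.215 = 2.493 rad/s.
Period = 2π/ω = 2.520 s.

2.52 s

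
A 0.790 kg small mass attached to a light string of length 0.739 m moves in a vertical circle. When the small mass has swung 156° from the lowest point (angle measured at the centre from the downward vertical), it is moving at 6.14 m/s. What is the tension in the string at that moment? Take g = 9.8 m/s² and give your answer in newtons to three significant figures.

Take the radial direction toward the centre of the circle as positive. The component of the weight along the string toward the centre is −mg cos φ (φ measured from the bottom), so Newton's second law along the string gives T − mg cos φ = m v²/r.
cos 156° = -0.9135, so T = m(v²/r + g cos φ) = 0.790 × ((6.14)²/0.739 + 9.8 × -0.9135) = 0.790 × (51.01 + (-8.953)) = 0.790 × 42.06 = 33.23 N.

33.2 N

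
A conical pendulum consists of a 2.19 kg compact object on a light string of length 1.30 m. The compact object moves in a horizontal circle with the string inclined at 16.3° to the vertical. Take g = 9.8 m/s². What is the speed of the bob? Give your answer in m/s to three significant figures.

The radius of the circle is r = L sinθ = 1.30 × sin 16.3° = 0.3649 m.
Horizontally T sinθ = mv²/r and vertically T cosθ = mg, so tanθ = v²/(rg).
v = √(r g tanθ) = √(0.3649 × 9.8 × 0.2924) = √1.046 = 1.023 m/s.

1.02 m/s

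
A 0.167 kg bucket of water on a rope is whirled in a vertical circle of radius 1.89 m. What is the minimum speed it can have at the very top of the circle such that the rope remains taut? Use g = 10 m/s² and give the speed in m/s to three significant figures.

At the highest point the centre is directly below, so both the weight and T act inward: T + mg = mv²/r.
At minimum speed T → 0, so mg = mv_min²/r ⇒ v_min = √(g r) = √(10.0 × 1.89) = 4.347 m/s.

4.35 m/s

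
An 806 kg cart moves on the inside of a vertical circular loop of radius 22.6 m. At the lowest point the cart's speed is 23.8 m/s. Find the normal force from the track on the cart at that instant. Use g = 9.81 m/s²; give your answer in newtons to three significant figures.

28100 N

At the lowest point, N points up (toward the centre) and the weight mg points down (away from the centre), so the net inward force is N − mg = mv²/r.
N = m(v²/r + g) = 806 × ((23.8)²/22.6 + 9.81) = 806 × (25.06 + 9.81) = 806 × 34.87 = 28110 N.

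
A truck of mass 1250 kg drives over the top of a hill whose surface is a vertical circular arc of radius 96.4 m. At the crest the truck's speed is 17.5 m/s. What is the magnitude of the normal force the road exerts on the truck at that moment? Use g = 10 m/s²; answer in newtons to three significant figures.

At the crest the centripetal acceleration points downward (toward the centre of the arc), so mg − N = mv²/r.
N = m(g − v²/r) = 1250 × (10.0 − (17.5)²/96.4) = 1250 × (10.0 − 3.177) = 1250 × 6.823 = 8529 N.

8530 N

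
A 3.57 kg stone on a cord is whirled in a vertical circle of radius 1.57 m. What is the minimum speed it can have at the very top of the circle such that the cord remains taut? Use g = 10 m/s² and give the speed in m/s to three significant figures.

3.96 m/s

At the top, both weight mg and T point toward the centre: T + mg = mv²/r.
At minimum speed T → 0, so mg = mv_min²/r ⇒ v_min = √(g r) = √(10.0 × 1.57) = 3.962 m/s.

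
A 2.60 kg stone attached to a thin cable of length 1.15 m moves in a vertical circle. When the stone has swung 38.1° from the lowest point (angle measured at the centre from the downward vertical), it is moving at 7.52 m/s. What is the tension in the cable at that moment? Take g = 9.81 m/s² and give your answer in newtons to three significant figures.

148 N

Take the radial direction toward the centre of the circle as positive. The component of the weight along the string toward the centre is −mg cos φ (φ measured from the bottom), so Newton's second law along the string gives T − mg cos φ = m v²/r.
cos 38.1° = 0.7869, so T = m(v²/r + g cos φ) = 2.60 × ((7.52)²/1.15 + 9.81 × 0.7869) = 2.60 × (49.17 + (7.720)) = 2.60 × 56.89 = 147.9 N.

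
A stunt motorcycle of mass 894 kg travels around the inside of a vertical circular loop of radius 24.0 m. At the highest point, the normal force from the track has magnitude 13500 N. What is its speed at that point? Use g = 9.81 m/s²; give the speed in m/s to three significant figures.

24.5 m/s

At the top, N + mg = mv²/r, so v = √(r(N/m + g)) = √(24.0 × (13500/894 + 9.81)) = √(24.0 × 24.91) = √597.9 = 24.45 m/s.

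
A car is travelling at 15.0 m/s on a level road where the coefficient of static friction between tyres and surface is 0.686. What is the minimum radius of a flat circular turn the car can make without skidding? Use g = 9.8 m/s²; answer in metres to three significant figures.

33.5 m

At the limit, μ_s m g = m v²/r, so r_min = v²/(μ_s g) = (15.0)²/(0.686 × 9.8) = 225.0/6.723 = 33.47 m.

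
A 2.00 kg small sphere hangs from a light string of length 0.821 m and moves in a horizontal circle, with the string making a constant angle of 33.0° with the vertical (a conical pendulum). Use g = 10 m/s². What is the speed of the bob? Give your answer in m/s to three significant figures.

1.70 m/s

The radius of the circle is r = L sinθ = 0.821 × sin 33.0° = 0.4471 m.
Horizontally T sinθ = mv²/r and vertically T cosθ = mg, so tanθ = v²/(rg).
v = √(r g tanθ) = √(0.4471 × 10.0 × 0.6494) = √2.904 = 1.704 m/s.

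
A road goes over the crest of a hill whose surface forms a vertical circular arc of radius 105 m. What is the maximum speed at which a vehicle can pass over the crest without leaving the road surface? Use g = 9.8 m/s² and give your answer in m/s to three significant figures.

At the crest the centre of the circle is below the vehicle, so the net downward (centripetal) force is mg − N = mv²/r.
The vehicle leaves the road when N → 0, giving v_max = √(g r) = √(9.8 × 105) = 32.08 m/s.

32.1 m/s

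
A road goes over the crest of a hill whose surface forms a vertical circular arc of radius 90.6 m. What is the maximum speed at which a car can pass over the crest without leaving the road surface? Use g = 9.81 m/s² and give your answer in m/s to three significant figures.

At the crest the centre of the circle is below the car, so the net downward (centripetal) force is mg − N = mv²/r.
The car leaves the road when N → 0, giving v_max = √(g r) = √(9.81 × 90.6) = 29.81 m/s.

29.8 m/s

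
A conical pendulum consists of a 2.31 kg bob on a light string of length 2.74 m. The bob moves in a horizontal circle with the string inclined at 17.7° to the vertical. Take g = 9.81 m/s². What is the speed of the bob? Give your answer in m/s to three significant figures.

1.61 m/s

The radius of the circle is r = L sinθ = 2.74 × sin 17.7° = 0.8331 m.
Horizontally T sinθ = mv²/r and vertically T cosθ = mg, so tanθ = v²/(rg).
v = √(r g tanθ) = √(0.8331 × 9.81 × 0.3191) = √2.608 = 1.615 m/s.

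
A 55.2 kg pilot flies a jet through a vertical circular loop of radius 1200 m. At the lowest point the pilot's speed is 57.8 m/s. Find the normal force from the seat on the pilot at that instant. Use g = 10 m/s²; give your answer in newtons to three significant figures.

At the lowest point, N points up (toward the centre) and the weight mg points down (away from the centre), so the net inward force is N − mg = mv²/r.
N = m(v²/r + g) = 55.2 × ((57.8)²/1200 + 10.0) = 55.2 × (2.784 + 10.0) = 55.2 × 12.78 = 705.7 N.

706 N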